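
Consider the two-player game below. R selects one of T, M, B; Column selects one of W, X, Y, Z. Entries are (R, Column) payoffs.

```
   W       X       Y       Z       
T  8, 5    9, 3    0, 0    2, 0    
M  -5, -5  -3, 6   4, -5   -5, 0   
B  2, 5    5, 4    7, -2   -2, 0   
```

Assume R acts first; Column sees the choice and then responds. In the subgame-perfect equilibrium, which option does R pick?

Column best-responds to each possible R move:
- T: Column compares 5, 3, 0, 0 and picks W; R would get 8.
- M: Column compares -5, 6, -5, 0 and picks X; R would get -3.
- B: Column compares 5, 4, -2, 0 and picks W; R would get 2.
R's induced payoffs are 8, -3, 2, so R commits to T. Subgame-perfect outcome: (T, W) with payoffs (8, 5).

T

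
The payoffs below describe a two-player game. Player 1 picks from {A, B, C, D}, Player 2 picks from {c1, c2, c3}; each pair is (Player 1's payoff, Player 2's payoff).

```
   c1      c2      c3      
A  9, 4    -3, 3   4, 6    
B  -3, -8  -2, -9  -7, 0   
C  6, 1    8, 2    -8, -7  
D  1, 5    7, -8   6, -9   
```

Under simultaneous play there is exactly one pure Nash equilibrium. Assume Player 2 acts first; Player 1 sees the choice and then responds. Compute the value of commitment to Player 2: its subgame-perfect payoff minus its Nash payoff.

Work backward from Player 1's decision.
- c1: BR = A, leader payoff 4.
- c2: BR = C, leader payoff 2.
- c3: BR = D, leader payoff -9.
Player 2's induced payoffs are 4, 2, -9, so Player 2 commits to c1. Subgame-perfect outcome: (A, c1) with payoffs (9, 4).
Now find the simultaneous Nash equilibrium.
Player 1's best replies: c1→A; c2→C; c3→D.
Player 2's best replies: A→c3; B→c3; C→c2; D→c1.
The unique mutual best reply is (C, c2), giving (8, 2).
Player 2's commitment gain: 4 − 2 = 2.

2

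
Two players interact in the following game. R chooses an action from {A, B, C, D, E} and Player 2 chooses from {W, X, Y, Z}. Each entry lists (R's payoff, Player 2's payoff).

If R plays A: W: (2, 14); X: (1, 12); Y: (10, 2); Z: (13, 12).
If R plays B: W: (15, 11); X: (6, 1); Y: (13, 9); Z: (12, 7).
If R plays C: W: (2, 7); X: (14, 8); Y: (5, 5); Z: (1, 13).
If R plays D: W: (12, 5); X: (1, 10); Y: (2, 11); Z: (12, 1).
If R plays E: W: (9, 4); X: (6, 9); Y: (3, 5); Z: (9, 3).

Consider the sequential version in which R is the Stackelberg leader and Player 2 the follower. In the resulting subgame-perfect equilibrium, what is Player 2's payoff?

11

Work backward from Player 2's decision.
- A: Player 2 compares 14, 12, 2, 12 and picks W; R would get 2.
- B: Player 2 compares 11, 1, 9, 7 and picks W; R would get 15.
- C: Player 2 compares 7, 8, 5, 13 and picks Z; R would get 1.
- D: Player 2 compares 5, 10, 11, 1 and picks Y; R would get 2.
- E: Player 2 compares 4, 9, 5, 3 and picks X; R would get 6.
Among 2, 15, 1, 2, 6, the best is 15 at B. Subgame-perfect outcome: (B, W) with payoffs (15, 11).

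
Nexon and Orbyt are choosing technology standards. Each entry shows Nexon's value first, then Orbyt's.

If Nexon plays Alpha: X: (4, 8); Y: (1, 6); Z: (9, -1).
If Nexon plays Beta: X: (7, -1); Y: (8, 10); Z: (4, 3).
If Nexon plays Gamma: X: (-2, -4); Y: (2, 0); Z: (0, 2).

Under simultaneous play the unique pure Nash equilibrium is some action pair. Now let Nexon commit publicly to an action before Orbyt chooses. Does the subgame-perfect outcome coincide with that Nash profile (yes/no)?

yes

Solve by backward induction (Nexon leads).
- Alpha → Orbyt plays X (best of 8, 6, -1); Nexon gets 4.
- Beta → Orbyt plays Y (best of -1, 10, 3); Nexon gets 8.
- Gamma → Orbyt plays Z (best of -4, 0, 2); Nexon gets 0.
Maximizing over 4, 8, 0, Nexon chooses Beta. Subgame-perfect outcome: (Beta, Y) with payoffs (8, 10).
For the simultaneous game, intersect best replies.
Nexon's best replies: X→Beta; Y→Beta; Z→Alpha.
Orbyt's best replies: Alpha→X; Beta→Y; Gamma→Z.
Only (Beta, Y) has each player best-responding; Nash payoffs (8, 10).
Sequential outcome (Beta, Y) coincides with the Nash profile (Beta, Y).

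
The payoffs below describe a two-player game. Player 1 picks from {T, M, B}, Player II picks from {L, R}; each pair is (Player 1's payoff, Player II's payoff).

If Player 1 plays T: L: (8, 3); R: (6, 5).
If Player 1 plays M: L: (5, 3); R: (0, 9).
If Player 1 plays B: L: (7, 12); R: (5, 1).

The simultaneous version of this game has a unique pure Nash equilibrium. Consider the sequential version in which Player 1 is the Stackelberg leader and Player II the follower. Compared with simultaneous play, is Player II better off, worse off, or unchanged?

Player II best-responds to each possible Player 1 move:
- T → Player II plays R (best of 3, 5); Player 1 gets 6.
- M → Player II plays R (best of 3, 9); Player 1 gets 0.
- B → Player II plays L (best of 12, 1); Player 1 gets 7.
Among 6, 0, 7, the best is 7 at B. Subgame-perfect outcome: (B, L) with payoffs (7, 12).
Now find the simultaneous Nash equilibrium.
Player 1's best replies: L→T; R→T.
Player II's best replies: T→R; M→R; B→L.
The unique mutual best reply is (T, R), giving (6, 5).
Player II earns 12 sequentially versus 5 at the Nash outcome: better off.

better off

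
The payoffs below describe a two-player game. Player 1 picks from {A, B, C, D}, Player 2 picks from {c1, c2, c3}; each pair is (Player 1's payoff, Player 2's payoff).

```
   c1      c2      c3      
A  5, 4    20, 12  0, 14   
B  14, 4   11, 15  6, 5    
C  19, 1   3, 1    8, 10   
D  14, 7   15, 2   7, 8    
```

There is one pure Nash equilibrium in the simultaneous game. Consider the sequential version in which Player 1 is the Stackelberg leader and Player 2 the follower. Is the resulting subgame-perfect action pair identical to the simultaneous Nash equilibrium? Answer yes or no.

no

Solve by backward induction (Player 1 leads).
- A: BR = c3, leader payoff 0.
- B: BR = c2, leader payoff 11.
- C: BR = c3, leader payoff 8.
- D: BR = c3, leader payoff 7.
Among 0, 11, 8, 7, the best is 11 at B. Subgame-perfect outcome: (B, c2) with payoffs (11, 15).
Under simultaneous play:
Player 1's best replies: c1→C; c2→A; c3→C.
Player 2's best replies: A→c3; B→c2; C→c3; D→c3.
Only (C, c3) has each player best-responding; Nash payoffs (8, 10).
Sequential outcome (B, c2) differs from the Nash profile (C, c3).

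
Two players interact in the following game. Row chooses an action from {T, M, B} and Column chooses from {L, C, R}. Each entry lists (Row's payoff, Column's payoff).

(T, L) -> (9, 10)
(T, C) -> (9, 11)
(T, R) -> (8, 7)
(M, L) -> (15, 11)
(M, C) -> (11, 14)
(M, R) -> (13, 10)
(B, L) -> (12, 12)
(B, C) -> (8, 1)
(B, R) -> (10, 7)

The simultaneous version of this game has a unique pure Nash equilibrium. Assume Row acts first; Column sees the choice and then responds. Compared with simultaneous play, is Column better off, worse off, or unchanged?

Solve by backward induction (Row leads).
- T → Column plays C (best of 10, 11, 7); Row gets 9.
- M → Column plays C (best of 11, 14, 10); Row gets 11.
- B → Column plays L (best of 12, 1, 7); Row gets 12.
Among 9, 11, 12, the best is 12 at B. Subgame-perfect outcome: (B, L) with payoffs (12, 12).
For the simultaneous game, intersect best replies.
Row's best replies: L→M; C→M; R→M.
Column's best replies: T→C; M→C; B→L.
Only (M, C) has each player best-responding; Nash payoffs (11, 14).
Column earns 12 sequentially versus 14 at the Nash outcome: worse off.

worse off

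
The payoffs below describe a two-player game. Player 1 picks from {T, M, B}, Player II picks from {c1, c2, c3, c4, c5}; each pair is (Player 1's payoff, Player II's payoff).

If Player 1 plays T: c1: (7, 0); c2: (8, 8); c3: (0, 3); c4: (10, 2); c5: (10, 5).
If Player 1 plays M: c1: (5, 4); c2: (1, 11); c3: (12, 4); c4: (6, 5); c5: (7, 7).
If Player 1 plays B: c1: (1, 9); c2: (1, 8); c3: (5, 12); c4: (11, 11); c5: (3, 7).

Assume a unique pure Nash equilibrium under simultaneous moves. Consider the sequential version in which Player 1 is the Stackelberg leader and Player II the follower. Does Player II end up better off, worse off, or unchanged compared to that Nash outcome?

unchanged

Player II best-responds to each possible Player 1 move:
- T: BR = c2, leader payoff 8.
- M: BR = c2, leader payoff 1.
- B: BR = c3, leader payoff 5.
Player 1's induced payoffs are 8, 1, 5, so Player 1 commits to T. Subgame-perfect outcome: (T, c2) with payoffs (8, 8).
Now find the simultaneous Nash equilibrium.
Player 1's best replies: c1→T; c2→T; c3→M; c4→B; c5→T.
Player II's best replies: T→c2; M→c2; B→c3.
Only (T, c2) has each player best-responding; Nash payoffs (8, 8).
Player II earns 8 sequentially versus 8 at the Nash outcome: unchanged.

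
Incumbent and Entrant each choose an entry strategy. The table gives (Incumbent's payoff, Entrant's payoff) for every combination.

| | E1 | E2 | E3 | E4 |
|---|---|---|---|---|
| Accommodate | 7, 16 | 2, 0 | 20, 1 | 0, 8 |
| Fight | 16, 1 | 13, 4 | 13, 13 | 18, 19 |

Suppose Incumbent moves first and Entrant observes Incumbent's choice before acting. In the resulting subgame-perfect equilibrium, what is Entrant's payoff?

Entrant best-responds to each possible Incumbent move:
- Accommodate → Entrant plays E1 (best of 16, 0, 1, 8); Incumbent gets 7.
- Fight → Entrant plays E4 (best of 1, 4, 13, 19); Incumbent gets 18.
Maximizing over 7, 18, Incumbent chooses Fight. Subgame-perfect outcome: (Fight, E4) with payoffs (18, 19).

19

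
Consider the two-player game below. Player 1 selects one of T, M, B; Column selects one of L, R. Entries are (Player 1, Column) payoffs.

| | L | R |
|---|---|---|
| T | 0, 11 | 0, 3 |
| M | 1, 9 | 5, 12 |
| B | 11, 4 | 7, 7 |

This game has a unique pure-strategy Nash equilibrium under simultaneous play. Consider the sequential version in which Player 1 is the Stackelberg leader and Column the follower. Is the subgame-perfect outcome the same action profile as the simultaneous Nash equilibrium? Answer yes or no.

Work backward from Column's decision.
- T: Column compares 11, 3 and picks L; Player 1 would get 0.
- M: Column compares 9, 12 and picks R; Player 1 would get 5.
- B: Column compares 4, 7 and picks R; Player 1 would get 7.
Maximizing over 0, 5, 7, Player 1 chooses B. Subgame-perfect outcome: (B, R) with payoffs (7, 7).
Under simultaneous play:
Player 1's best replies: L→B; R→B.
Column's best replies: T→L; M→R; B→R.
Only (B, R) has each player best-responding; Nash payoffs (7, 7).
Sequential outcome (B, R) coincides with the Nash profile (B, R).

yes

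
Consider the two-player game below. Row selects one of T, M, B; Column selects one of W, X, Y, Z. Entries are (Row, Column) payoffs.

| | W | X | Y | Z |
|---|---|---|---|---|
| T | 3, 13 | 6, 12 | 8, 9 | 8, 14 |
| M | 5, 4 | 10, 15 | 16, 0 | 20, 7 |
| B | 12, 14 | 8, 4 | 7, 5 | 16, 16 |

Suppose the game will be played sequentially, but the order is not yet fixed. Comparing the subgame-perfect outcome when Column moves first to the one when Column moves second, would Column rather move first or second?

If Row leads: Column's best replies are T→Z, M→X, B→Z; Row's induced payoffs 8, 10, 16; outcome (B, Z), payoffs (16, 16).
If Column leads: Row's best replies are W→B, X→M, Y→M, Z→M; Column's induced payoffs 14, 15, 0, 7; outcome (M, X), payoffs (10, 15).
Column gets 15 moving first and 16 moving second, so Column prefers to move second.

second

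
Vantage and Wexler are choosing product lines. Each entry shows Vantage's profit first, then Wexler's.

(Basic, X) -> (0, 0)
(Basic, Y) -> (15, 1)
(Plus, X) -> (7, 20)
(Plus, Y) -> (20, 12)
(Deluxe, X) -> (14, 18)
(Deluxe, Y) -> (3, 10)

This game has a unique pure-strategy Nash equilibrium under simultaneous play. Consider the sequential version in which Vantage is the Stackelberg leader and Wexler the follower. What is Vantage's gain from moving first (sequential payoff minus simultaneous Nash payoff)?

Backward induction with Vantage moving first.
- Basic: BR = Y, leader payoff 15.
- Plus: BR = X, leader payoff 7.
- Deluxe: BR = X, leader payoff 14.
Vantage's induced payoffs are 15, 7, 14, so Vantage commits to Basic. Subgame-perfect outcome: (Basic, Y) with payoffs (15, 1).
Under simultaneous play:
Vantage's best replies: X→Deluxe; Y→Plus.
Wexler's best replies: Basic→Y; Plus→X; Deluxe→X.
The unique mutual best reply is (Deluxe, X), giving (14, 18).
Vantage's commitment gain: 15 − 14 = 1.

1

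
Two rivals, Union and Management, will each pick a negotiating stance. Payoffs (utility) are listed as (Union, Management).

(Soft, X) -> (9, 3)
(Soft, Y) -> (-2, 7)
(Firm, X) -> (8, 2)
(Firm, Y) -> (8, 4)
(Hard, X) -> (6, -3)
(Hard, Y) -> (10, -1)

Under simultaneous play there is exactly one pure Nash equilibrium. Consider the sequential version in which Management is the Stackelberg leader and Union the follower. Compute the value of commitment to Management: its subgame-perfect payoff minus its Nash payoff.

Backward induction with Management moving first.
- X: Union compares 9, 8, 6 and picks Soft; Management would get 3.
- Y: Union compares -2, 8, 10 and picks Hard; Management would get -1.
Among 3, -1, the best is 3 at X. Subgame-perfect outcome: (Soft, X) with payoffs (9, 3).
Now find the simultaneous Nash equilibrium.
Union's best replies: X→Soft; Y→Hard.
Management's best replies: Soft→Y; Firm→Y; Hard→Y.
The unique mutual best reply is (Hard, Y), giving (10, -1).
Management's commitment gain: 3 − -1 = 4.

4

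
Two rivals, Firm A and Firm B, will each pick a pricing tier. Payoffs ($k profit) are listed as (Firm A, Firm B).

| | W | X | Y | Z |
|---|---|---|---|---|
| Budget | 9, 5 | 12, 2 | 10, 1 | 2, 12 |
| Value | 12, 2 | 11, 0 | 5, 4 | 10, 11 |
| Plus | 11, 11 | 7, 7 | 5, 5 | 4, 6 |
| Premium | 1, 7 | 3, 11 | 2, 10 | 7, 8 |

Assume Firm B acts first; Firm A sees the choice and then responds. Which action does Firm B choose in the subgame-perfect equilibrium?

Z

Work backward from Firm A's decision.
- W: Firm A compares 9, 12, 11, 1 and picks Value; Firm B would get 2.
- X: Firm A compares 12, 11, 7, 3 and picks Budget; Firm B would get 2.
- Y: Firm A compares 10, 5, 5, 2 and picks Budget; Firm B would get 1.
- Z: Firm A compares 2, 10, 4, 7 and picks Value; Firm B would get 11.
Among 2, 2, 1, 11, the best is 11 at Z. Subgame-perfect outcome: (Value, Z) with payoffs (10, 11).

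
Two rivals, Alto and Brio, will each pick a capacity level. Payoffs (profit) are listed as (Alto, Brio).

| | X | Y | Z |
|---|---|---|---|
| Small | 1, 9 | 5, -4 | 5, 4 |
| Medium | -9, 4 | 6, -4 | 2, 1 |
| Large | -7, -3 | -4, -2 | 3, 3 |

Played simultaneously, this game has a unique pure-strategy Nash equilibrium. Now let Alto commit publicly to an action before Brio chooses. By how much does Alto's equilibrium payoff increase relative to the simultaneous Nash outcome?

2

Work backward from Brio's decision.
- Small → Brio plays X (best of 9, -4, 4); Alto gets 1.
- Medium → Brio plays X (best of 4, -4, 1); Alto gets -9.
- Large → Brio plays Z (best of -3, -2, 3); Alto gets 3.
Alto's induced payoffs are 1, -9, 3, so Alto commits to Large. Subgame-perfect outcome: (Large, Z) with payoffs (3, 3).
For the simultaneous game, intersect best replies.
Alto's best replies: X→Small; Y→Medium; Z→Small.
Brio's best replies: Small→X; Medium→X; Large→Z.
The unique mutual best reply is (Small, X), giving (1, 9).
Alto's commitment gain: 3 − 1 = 2.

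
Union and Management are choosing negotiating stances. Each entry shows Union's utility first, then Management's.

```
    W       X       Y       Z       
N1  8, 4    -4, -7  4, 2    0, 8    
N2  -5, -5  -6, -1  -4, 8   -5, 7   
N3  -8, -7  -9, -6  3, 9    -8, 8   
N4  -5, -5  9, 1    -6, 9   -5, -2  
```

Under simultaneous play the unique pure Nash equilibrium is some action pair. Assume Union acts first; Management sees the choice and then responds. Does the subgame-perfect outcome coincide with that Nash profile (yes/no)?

Work backward from Management's decision.
- N1 → Management plays Z (best of 4, -7, 2, 8); Union gets 0.
- N2 → Management plays Y (best of -5, -1, 8, 7); Union gets -4.
- N3 → Management plays Y (best of -7, -6, 9, 8); Union gets 3.
- N4 → Management plays Y (best of -5, 1, 9, -2); Union gets -6.
Union's induced payoffs are 0, -4, 3, -6, so Union commits to N3. Subgame-perfect outcome: (N3, Y) with payoffs (3, 9).
Under simultaneous play:
Union's best replies: W→N1; X→N4; Y→N1; Z→N1.
Management's best replies: N1→Z; N2→Y; N3→Y; N4→Y.
Only (N1, Z) has each player best-responding; Nash payoffs (0, 8).
Sequential outcome (N3, Y) differs from the Nash profile (N1, Z).

no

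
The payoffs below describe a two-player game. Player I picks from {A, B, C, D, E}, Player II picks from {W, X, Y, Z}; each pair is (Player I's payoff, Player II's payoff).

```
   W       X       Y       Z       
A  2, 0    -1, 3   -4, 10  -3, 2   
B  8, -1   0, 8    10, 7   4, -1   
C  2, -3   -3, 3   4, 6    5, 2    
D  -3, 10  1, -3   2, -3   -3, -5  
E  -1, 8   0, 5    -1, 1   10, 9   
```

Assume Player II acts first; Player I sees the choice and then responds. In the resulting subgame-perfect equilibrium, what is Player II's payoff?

Solve by backward induction (Player II leads).
- W: Player I compares 2, 8, 2, -3, -1 and picks B; Player II would get -1.
- X: Player I compares -1, 0, -3, 1, 0 and picks D; Player II would get -3.
- Y: Player I compares -4, 10, 4, 2, -1 and picks B; Player II would get 7.
- Z: Player I compares -3, 4, 5, -3, 10 and picks E; Player II would get 9.
Player II's induced payoffs are -1, -3, 7, 9, so Player II commits to Z. Subgame-perfect outcome: (E, Z) with payoffs (10, 9).

9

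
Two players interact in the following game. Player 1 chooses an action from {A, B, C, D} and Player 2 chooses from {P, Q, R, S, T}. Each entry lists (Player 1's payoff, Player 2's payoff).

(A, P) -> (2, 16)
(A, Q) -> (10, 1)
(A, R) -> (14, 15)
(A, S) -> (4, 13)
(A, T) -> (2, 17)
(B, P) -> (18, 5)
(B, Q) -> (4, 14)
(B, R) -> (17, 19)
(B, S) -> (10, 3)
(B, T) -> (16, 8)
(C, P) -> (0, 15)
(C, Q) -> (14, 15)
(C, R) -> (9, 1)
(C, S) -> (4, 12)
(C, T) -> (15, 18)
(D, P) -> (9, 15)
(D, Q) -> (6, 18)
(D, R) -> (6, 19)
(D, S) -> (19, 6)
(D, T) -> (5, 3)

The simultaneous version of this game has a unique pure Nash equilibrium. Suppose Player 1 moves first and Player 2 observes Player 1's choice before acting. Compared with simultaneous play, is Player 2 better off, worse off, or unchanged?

unchanged

Solve by backward induction (Player 1 leads).
- A: Player 2 compares 16, 1, 15, 13, 17 and picks T; Player 1 would get 2.
- B: Player 2 compares 5, 14, 19, 3, 8 and picks R; Player 1 would get 17.
- C: Player 2 compares 15, 15, 1, 12, 18 and picks T; Player 1 would get 15.
- D: Player 2 compares 15, 18, 19, 6, 3 and picks R; Player 1 would get 6.
Among 2, 17, 15, 6, the best is 17 at B. Subgame-perfect outcome: (B, R) with payoffs (17, 19).
Now find the simultaneous Nash equilibrium.
Player 1's best replies: P→B; Q→C; R→B; S→D; T→B.
Player 2's best replies: A→T; B→R; C→T; D→R.
The unique mutual best reply is (B, R), giving (17, 19).
Player 2 earns 19 sequentially versus 19 at the Nash outcome: unchanged.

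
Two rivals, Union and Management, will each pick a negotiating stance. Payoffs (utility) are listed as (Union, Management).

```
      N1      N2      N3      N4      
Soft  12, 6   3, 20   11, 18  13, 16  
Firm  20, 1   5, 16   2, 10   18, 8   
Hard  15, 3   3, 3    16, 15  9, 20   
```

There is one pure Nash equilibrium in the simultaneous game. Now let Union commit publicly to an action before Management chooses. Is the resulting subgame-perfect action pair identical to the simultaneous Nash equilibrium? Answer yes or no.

Work backward from Management's decision.
- Soft: BR = N2, leader payoff 3.
- Firm: BR = N2, leader payoff 5.
- Hard: BR = N4, leader payoff 9.
Union's induced payoffs are 3, 5, 9, so Union commits to Hard. Subgame-perfect outcome: (Hard, N4) with payoffs (9, 20).
Now find the simultaneous Nash equilibrium.
Union's best replies: N1→Firm; N2→Firm; N3→Hard; N4→Firm.
Management's best replies: Soft→N2; Firm→N2; Hard→N4.
The unique mutual best reply is (Firm, N2), giving (5, 16).
Sequential outcome (Hard, N4) differs from the Nash profile (Firm, N2).

no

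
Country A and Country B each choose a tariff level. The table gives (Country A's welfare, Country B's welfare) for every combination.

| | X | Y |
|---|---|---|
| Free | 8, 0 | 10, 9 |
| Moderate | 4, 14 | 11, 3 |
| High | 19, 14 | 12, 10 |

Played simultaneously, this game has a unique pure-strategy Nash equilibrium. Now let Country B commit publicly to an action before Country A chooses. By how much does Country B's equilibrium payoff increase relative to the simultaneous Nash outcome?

0

Solve by backward induction (Country B leads).
- X: BR = High, leader payoff 14.
- Y: BR = High, leader payoff 10.
Country B's induced payoffs are 14, 10, so Country B commits to X. Subgame-perfect outcome: (High, X) with payoffs (19, 14).
For the simultaneous game, intersect best replies.
Country A's best replies: X→High; Y→High.
Country B's best replies: Free→Y; Moderate→X; High→X.
The unique mutual best reply is (High, X), giving (19, 14).
Country B's commitment gain: 14 − 14 = 0.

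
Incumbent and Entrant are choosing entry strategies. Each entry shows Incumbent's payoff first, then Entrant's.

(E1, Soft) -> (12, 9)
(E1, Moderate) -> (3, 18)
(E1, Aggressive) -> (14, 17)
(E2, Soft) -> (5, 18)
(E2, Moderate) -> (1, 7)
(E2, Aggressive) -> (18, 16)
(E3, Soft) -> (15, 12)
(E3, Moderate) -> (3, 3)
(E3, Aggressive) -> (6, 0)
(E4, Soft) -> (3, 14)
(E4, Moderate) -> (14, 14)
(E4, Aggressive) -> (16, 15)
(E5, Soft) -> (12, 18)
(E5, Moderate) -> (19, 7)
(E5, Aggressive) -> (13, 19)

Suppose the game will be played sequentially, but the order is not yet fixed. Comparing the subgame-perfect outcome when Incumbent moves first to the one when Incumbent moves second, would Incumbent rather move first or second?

second

If Incumbent leads: Entrant's best replies are E1→Moderate, E2→Soft, E3→Soft, E4→Aggressive, E5→Aggressive; Incumbent's induced payoffs 3, 5, 15, 16, 13; outcome (E4, Aggressive), payoffs (16, 15).
If Entrant leads: Incumbent's best replies are Soft→E3, Moderate→E5, Aggressive→E2; Entrant's induced payoffs 12, 7, 16; outcome (E2, Aggressive), payoffs (18, 16).
Incumbent gets 16 moving first and 18 moving second, so Incumbent prefers to move second.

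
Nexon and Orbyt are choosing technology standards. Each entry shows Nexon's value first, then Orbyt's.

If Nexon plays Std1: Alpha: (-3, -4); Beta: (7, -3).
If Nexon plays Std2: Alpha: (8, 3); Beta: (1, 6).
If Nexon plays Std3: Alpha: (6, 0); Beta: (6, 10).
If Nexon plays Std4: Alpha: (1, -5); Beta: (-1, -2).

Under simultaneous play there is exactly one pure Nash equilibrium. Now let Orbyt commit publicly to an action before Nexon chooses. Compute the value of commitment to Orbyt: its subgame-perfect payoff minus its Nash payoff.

6

Nexon best-responds to each possible Orbyt move:
- Alpha: Nexon compares -3, 8, 6, 1 and picks Std2; Orbyt would get 3.
- Beta: Nexon compares 7, 1, 6, -1 and picks Std1; Orbyt would get -3.
Orbyt's induced payoffs are 3, -3, so Orbyt commits to Alpha. Subgame-perfect outcome: (Std2, Alpha) with payoffs (8, 3).
Now find the simultaneous Nash equilibrium.
Nexon's best replies: Alpha→Std2; Beta→Std1.
Orbyt's best replies: Std1→Beta; Std2→Beta; Std3→Beta; Std4→Beta.
Only (Std1, Beta) has each player best-responding; Nash payoffs (7, -3).
Orbyt's commitment gain: 3 − -3 = 6.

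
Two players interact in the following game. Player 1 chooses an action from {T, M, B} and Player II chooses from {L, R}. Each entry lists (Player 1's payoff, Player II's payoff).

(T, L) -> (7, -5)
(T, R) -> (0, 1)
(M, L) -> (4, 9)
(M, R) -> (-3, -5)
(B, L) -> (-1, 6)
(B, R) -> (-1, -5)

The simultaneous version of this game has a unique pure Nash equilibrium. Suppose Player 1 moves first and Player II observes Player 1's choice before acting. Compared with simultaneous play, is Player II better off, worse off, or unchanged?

better off

Backward induction with Player 1 moving first.
- T: Player II compares -5, 1 and picks R; Player 1 would get 0.
- M: Player II compares 9, -5 and picks L; Player 1 would get 4.
- B: Player II compares 6, -5 and picks L; Player 1 would get -1.
Maximizing over 0, 4, -1, Player 1 chooses M. Subgame-perfect outcome: (M, L) with payoffs (4, 9).
Under simultaneous play:
Player 1's best replies: L→T; R→T.
Player II's best replies: T→R; M→L; B→L.
The unique mutual best reply is (T, R), giving (0, 1).
Player II earns 9 sequentially versus 1 at the Nash outcome: better off.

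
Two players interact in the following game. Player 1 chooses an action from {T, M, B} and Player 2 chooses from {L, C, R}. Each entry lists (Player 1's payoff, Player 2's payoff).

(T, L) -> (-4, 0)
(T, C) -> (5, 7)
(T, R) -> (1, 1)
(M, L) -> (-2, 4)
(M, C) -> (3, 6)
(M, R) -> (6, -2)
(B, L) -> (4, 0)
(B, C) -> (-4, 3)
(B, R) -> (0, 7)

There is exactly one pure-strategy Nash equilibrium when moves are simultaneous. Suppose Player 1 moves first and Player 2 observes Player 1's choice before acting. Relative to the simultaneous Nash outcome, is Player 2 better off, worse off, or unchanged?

unchanged

Player 2 best-responds to each possible Player 1 move:
- T: BR = C, leader payoff 5.
- M: BR = C, leader payoff 3.
- B: BR = R, leader payoff 0.
Maximizing over 5, 3, 0, Player 1 chooses T. Subgame-perfect outcome: (T, C) with payoffs (5, 7).
For the simultaneous game, intersect best replies.
Player 1's best replies: L→B; C→T; R→M.
Player 2's best replies: T→C; M→C; B→R.
The unique mutual best reply is (T, C), giving (5, 7).
Player 2 earns 7 sequentially versus 7 at the Nash outcome: unchanged.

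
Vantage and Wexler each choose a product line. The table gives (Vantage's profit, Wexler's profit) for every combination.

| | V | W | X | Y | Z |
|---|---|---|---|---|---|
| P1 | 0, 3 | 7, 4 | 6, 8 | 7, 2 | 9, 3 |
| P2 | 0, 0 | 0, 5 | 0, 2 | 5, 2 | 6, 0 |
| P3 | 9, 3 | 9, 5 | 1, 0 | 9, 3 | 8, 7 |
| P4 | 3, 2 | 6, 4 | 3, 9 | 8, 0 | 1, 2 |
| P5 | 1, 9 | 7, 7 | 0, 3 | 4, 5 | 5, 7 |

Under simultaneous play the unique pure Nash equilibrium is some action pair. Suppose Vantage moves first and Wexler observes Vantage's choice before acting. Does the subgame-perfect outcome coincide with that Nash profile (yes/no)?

no

Work backward from Wexler's decision.
- P1: BR = X, leader payoff 6.
- P2: BR = W, leader payoff 0.
- P3: BR = Z, leader payoff 8.
- P4: BR = X, leader payoff 3.
- P5: BR = V, leader payoff 1.
Vantage's induced payoffs are 6, 0, 8, 3, 1, so Vantage commits to P3. Subgame-perfect outcome: (P3, Z) with payoffs (8, 7).
Under simultaneous play:
Vantage's best replies: V→P3; W→P3; X→P1; Y→P3; Z→P1.
Wexler's best replies: P1→X; P2→W; P3→Z; P4→X; P5→V.
Only (P1, X) has each player best-responding; Nash payoffs (6, 8).
Sequential outcome (P3, Z) differs from the Nash profile (P1, X).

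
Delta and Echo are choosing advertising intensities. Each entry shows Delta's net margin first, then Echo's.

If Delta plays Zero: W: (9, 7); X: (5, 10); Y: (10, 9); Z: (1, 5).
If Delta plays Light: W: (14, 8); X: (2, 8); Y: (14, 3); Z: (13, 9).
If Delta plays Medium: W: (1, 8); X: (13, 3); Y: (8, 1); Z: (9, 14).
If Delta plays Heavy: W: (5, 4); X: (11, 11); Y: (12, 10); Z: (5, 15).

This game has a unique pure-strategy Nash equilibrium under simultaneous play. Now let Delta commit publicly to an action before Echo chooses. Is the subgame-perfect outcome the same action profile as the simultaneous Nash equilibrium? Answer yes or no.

Backward induction with Delta moving first.
- Zero: BR = X, leader payoff 5.
- Light: BR = Z, leader payoff 13.
- Medium: BR = Z, leader payoff 9.
- Heavy: BR = Z, leader payoff 5.
Maximizing over 5, 13, 9, 5, Delta chooses Light. Subgame-perfect outcome: (Light, Z) with payoffs (13, 9).
Under simultaneous play:
Delta's best replies: W→Light; X→Medium; Y→Light; Z→Light.
Echo's best replies: Zero→X; Light→Z; Medium→Z; Heavy→Z.
The unique mutual best reply is (Light, Z), giving (13, 9).
Sequential outcome (Light, Z) coincides with the Nash profile (Light, Z).

yes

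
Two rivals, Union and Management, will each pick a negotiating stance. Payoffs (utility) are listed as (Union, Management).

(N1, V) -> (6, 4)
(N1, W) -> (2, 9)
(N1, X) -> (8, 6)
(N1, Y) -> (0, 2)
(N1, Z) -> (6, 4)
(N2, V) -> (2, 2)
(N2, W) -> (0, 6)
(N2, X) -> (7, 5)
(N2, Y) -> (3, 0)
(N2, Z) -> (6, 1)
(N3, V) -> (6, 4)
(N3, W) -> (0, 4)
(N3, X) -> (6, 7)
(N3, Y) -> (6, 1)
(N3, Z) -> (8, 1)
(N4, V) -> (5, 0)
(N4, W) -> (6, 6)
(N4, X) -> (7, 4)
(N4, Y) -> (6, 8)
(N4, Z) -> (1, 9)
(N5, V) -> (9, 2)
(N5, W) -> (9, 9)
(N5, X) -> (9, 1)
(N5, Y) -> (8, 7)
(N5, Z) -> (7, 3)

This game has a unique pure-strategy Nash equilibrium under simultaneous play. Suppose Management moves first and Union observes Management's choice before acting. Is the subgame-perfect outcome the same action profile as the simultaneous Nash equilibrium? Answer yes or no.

yes

Union best-responds to each possible Management move:
- V → Union plays N5 (best of 6, 2, 6, 5, 9); Management gets 2.
- W → Union plays N5 (best of 2, 0, 0, 6, 9); Management gets 9.
- X → Union plays N5 (best of 8, 7, 6, 7, 9); Management gets 1.
- Y → Union plays N5 (best of 0, 3, 6, 6, 8); Management gets 7.
- Z → Union plays N3 (best of 6, 6, 8, 1, 7); Management gets 1.
Maximizing over 2, 9, 1, 7, 1, Management chooses W. Subgame-perfect outcome: (N5, W) with payoffs (9, 9).
Now find the simultaneous Nash equilibrium.
Union's best replies: V→N5; W→N5; X→N5; Y→N5; Z→N3.
Management's best replies: N1→W; N2→W; N3→X; N4→Z; N5→W.
Only (N5, W) has each player best-responding; Nash payoffs (9, 9).
Sequential outcome (N5, W) coincides with the Nash profile (N5, W).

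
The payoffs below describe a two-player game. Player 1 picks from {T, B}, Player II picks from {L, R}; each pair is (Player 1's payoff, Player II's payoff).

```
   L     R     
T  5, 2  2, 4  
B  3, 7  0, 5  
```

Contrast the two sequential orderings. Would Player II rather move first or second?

If Player 1 leads: Player II's best replies are T→R, B→L; Player 1's induced payoffs 2, 3; outcome (B, L), payoffs (3, 7).
If Player II leads: Player 1's best replies are L→T, R→T; Player II's induced payoffs 2, 4; outcome (T, R), payoffs (2, 4).
Player II gets 4 moving first and 7 moving second, so Player II prefers to move second.

second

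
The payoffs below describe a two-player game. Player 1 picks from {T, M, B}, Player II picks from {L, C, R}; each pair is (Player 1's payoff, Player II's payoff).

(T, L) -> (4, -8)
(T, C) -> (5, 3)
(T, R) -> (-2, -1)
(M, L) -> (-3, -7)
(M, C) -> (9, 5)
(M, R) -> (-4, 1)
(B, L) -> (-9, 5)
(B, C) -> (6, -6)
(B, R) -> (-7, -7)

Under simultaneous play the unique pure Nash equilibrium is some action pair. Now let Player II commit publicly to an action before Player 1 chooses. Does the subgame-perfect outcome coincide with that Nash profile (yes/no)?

yes

Player 1 best-responds to each possible Player II move:
- L: Player 1 compares 4, -3, -9 and picks T; Player II would get -8.
- C: Player 1 compares 5, 9, 6 and picks M; Player II would get 5.
- R: Player 1 compares -2, -4, -7 and picks T; Player II would get -1.
Maximizing over -8, 5, -1, Player II chooses C. Subgame-perfect outcome: (M, C) with payoffs (9, 5).
Under simultaneous play:
Player 1's best replies: L→T; C→M; R→T.
Player II's best replies: T→C; M→C; B→L.
The unique mutual best reply is (M, C), giving (9, 5).
Sequential outcome (M, C) coincides with the Nash profile (M, C).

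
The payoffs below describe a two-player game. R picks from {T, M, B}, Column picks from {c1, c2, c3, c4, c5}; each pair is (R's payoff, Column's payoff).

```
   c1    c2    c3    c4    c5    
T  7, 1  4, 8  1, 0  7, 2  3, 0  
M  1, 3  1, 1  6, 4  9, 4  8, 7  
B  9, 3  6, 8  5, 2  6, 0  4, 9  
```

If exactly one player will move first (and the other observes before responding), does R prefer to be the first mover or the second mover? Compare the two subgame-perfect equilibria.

first

If R leads: Column's best replies are T→c2, M→c5, B→c5; R's induced payoffs 4, 8, 4; outcome (M, c5), payoffs (8, 7).
If Column leads: R's best replies are c1→B, c2→B, c3→M, c4→M, c5→M; Column's induced payoffs 3, 8, 4, 4, 7; outcome (B, c2), payoffs (6, 8).
R gets 8 moving first and 6 moving second, so R prefers to move first.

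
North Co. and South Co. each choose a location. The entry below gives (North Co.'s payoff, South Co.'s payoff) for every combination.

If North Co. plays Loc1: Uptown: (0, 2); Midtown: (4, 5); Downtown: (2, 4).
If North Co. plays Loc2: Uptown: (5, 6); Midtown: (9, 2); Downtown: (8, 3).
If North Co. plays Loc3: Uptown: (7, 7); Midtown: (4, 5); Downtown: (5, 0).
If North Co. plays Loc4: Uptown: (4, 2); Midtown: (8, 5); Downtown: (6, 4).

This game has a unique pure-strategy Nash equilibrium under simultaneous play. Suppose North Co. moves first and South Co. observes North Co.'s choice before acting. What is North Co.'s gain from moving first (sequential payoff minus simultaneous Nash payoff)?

1

Solve by backward induction (North Co. leads).
- Loc1: South Co. compares 2, 5, 4 and picks Midtown; North Co. would get 4.
- Loc2: South Co. compares 6, 2, 3 and picks Uptown; North Co. would get 5.
- Loc3: South Co. compares 7, 5, 0 and picks Uptown; North Co. would get 7.
- Loc4: South Co. compares 2, 5, 4 and picks Midtown; North Co. would get 8.
Maximizing over 4, 5, 7, 8, North Co. chooses Loc4. Subgame-perfect outcome: (Loc4, Midtown) with payoffs (8, 5).
Now find the simultaneous Nash equilibrium.
North Co.'s best replies: Uptown→Loc3; Midtown→Loc2; Downtown→Loc2.
South Co.'s best replies: Loc1→Midtown; Loc2→Uptown; Loc3→Uptown; Loc4→Midtown.
The unique mutual best reply is (Loc3, Uptown), giving (7, 7).
North Co.'s commitment gain: 8 − 7 = 1.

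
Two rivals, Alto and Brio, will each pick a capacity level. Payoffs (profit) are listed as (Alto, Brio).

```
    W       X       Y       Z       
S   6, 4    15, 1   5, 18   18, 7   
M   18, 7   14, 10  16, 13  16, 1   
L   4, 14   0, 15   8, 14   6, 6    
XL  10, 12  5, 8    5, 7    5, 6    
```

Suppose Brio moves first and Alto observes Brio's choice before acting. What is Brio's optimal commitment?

Y

Work backward from Alto's decision.
- W: Alto compares 6, 18, 4, 10 and picks M; Brio would get 7.
- X: Alto compares 15, 14, 0, 5 and picks S; Brio would get 1.
- Y: Alto compares 5, 16, 8, 5 and picks M; Brio would get 13.
- Z: Alto compares 18, 16, 6, 5 and picks S; Brio would get 7.
Brio's induced payoffs are 7, 1, 13, 7, so Brio commits to Y. Subgame-perfect outcome: (M, Y) with payoffs (16, 13).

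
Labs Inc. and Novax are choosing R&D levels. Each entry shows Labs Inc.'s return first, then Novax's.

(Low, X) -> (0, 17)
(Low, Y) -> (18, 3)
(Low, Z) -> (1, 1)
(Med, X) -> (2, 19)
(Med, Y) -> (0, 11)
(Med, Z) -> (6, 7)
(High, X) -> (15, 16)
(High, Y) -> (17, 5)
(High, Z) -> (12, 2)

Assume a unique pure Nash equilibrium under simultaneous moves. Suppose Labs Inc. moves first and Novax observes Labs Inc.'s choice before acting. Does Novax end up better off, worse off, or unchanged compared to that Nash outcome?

Solve by backward induction (Labs Inc. leads).
- Low: BR = X, leader payoff 0.
- Med: BR = X, leader payoff 2.
- High: BR = X, leader payoff 15.
Labs Inc.'s induced payoffs are 0, 2, 15, so Labs Inc. commits to High. Subgame-perfect outcome: (High, X) with payoffs (15, 16).
For the simultaneous game, intersect best replies.
Labs Inc.'s best replies: X→High; Y→Low; Z→High.
Novax's best replies: Low→X; Med→X; High→X.
The unique mutual best reply is (High, X), giving (15, 16).
Novax earns 16 sequentially versus 16 at the Nash outcome: unchanged.

unchanged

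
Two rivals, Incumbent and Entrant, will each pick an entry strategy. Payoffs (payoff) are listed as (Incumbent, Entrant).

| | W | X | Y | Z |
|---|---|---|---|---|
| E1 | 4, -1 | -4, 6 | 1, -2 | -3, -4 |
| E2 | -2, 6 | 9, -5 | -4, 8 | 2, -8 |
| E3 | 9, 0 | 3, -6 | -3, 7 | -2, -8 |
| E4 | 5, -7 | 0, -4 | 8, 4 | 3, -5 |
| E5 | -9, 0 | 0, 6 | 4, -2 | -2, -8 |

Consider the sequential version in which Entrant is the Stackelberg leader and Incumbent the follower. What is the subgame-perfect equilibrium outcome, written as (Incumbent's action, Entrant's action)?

(E4, Y)

Incumbent best-responds to each possible Entrant move:
- W → Incumbent plays E3 (best of 4, -2, 9, 5, -9); Entrant gets 0.
- X → Incumbent plays E2 (best of -4, 9, 3, 0, 0); Entrant gets -5.
- Y → Incumbent plays E4 (best of 1, -4, -3, 8, 4); Entrant gets 4.
- Z → Incumbent plays E4 (best of -3, 2, -2, 3, -2); Entrant gets -5.
Maximizing over 0, -5, 4, -5, Entrant chooses Y. Subgame-perfect outcome: (E4, Y) with payoffs (8, 4).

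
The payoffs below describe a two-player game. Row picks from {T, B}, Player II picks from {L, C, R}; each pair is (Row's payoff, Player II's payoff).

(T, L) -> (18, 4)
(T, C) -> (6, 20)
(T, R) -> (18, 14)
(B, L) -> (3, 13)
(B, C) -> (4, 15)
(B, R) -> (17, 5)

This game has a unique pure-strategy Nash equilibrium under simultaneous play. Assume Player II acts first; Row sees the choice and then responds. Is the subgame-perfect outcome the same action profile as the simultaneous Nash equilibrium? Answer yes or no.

yes

Solve by backward induction (Player II leads).
- L: Row compares 18, 3 and picks T; Player II would get 4.
- C: Row compares 6, 4 and picks T; Player II would get 20.
- R: Row compares 18, 17 and picks T; Player II would get 14.
Maximizing over 4, 20, 14, Player II chooses C. Subgame-perfect outcome: (T, C) with payoffs (6, 20).
Now find the simultaneous Nash equilibrium.
Row's best replies: L→T; C→T; R→T.
Player II's best replies: T→C; B→C.
Only (T, C) has each player best-responding; Nash payoffs (6, 20).
Sequential outcome (T, C) coincides with the Nash profile (T, C).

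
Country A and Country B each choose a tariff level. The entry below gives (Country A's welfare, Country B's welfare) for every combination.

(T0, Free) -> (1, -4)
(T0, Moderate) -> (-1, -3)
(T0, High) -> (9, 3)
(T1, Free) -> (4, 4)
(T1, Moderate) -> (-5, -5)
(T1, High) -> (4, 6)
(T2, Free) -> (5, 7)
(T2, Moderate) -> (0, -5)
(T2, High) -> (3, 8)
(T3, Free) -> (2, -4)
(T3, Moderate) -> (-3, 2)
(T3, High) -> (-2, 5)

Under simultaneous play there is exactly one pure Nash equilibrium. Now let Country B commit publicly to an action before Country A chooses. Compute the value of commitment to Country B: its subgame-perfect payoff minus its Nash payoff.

4

Backward induction with Country B moving first.
- Free: Country A compares 1, 4, 5, 2 and picks T2; Country B would get 7.
- Moderate: Country A compares -1, -5, 0, -3 and picks T2; Country B would get -5.
- High: Country A compares 9, 4, 3, -2 and picks T0; Country B would get 3.
Among 7, -5, 3, the best is 7 at Free. Subgame-perfect outcome: (T2, Free) with payoffs (5, 7).
Now find the simultaneous Nash equilibrium.
Country A's best replies: Free→T2; Moderate→T2; High→T0.
Country B's best replies: T0→High; T1→High; T2→High; T3→High.
Only (T0, High) has each player best-responding; Nash payoffs (9, 3).
Country B's commitment gain: 7 − 3 = 4.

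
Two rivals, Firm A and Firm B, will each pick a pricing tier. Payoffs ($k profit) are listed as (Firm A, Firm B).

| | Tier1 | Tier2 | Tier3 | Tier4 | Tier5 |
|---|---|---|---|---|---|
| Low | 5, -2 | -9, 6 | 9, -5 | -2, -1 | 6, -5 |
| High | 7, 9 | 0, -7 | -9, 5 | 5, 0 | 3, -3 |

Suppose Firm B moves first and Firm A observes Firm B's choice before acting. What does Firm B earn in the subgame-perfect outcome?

Work backward from Firm A's decision.
- Tier1: Firm A compares 5, 7 and picks High; Firm B would get 9.
- Tier2: Firm A compares -9, 0 and picks High; Firm B would get -7.
- Tier3: Firm A compares 9, -9 and picks Low; Firm B would get -5.
- Tier4: Firm A compares -2, 5 and picks High; Firm B would get 0.
- Tier5: Firm A compares 6, 3 and picks Low; Firm B would get -5.
Maximizing over 9, -7, -5, 0, -5, Firm B chooses Tier1. Subgame-perfect outcome: (High, Tier1) with payoffs (7, 9).

9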